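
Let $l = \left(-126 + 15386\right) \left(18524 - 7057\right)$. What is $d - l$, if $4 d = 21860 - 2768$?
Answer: $-174981647$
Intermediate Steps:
$d = 4773$ ($d = \frac{21860 - 2768}{4} = \frac{1}{4} \cdot 19092 = 4773$)
$l = 174986420$ ($l = 15260 \cdot 11467 = 174986420$)
$d - l = 4773 - 174986420 = -174981647$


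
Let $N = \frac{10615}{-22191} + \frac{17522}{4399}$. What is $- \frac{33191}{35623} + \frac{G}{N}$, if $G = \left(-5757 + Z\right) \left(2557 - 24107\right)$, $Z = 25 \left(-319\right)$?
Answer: $\frac{1029064012578634485653}{12187886397491} \approx 8.4433 \cdot 10^{7}$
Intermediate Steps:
$Z = -7975$
$G = 295924600$ ($G = \left(-5757 - 7975\right) \left(2557 - 24107\right) = \left(-13732\right) \left(-21550\right) = 295924600$)
$N = \frac{342135317}{97618209}$ ($N = 10615 \left(- \frac{1}{22191}\right) + 17522 \cdot \frac{1}{4399} = - \frac{10615}{22191} + \frac{17522}{4399} = \frac{342135317}{97618209} \approx 3.5048$)
$- \frac{33191}{35623} + \frac{G}{N} = - \frac{33191}{35623} + \frac{295924600}{\frac{342135317}{97618209}} = \left(-33191\right) \frac{1}{35623} + 295924600 \cdot \frac{97618209}{342135317} = - \frac{33191}{35623} + \frac{28887629451041400}{342135317} = \frac{1029064012578634485653}{12187886397491}$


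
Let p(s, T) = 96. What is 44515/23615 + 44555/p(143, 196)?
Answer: 211287953/453408 ≈ 466.00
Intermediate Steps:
44515/23615 + 44555/p(143, 196) = 44515/23615 + 44555/96 = 44515*(1/23615) + 44555*(1/96) = 8903/4723 + 44555/96 = 211287953/453408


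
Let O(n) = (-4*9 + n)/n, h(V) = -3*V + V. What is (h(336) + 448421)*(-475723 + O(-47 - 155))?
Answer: -21513400968096/101 ≈ -2.1300e+11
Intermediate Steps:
h(V) = -2*V
O(n) = (-36 + n)/n
(h(336) + 448421)*(-475723 + O(-47 - 155)) = (-2*336 + 448421)*(-475723 + (-36 + (-47 - 155))/(-47 - 155)) = (-672 + 448421)*(-475723 + (-36 - 202)/(-202)) = 447749*(-475723 - 1/202*(-238)) = 447749*(-475723 + 119/101) = 447749*(-48047904/101) = -21513400968096/101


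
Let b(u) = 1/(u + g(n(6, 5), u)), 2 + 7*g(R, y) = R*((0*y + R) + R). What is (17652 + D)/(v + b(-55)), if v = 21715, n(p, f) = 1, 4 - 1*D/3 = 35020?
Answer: -400565/99527 ≈ -4.0247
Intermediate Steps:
D = -105048 (D = 12 - 3*35020 = 12 - 105060 = -105048)
g(R, y) = -2/7 + 2*R²/7 (g(R, y) = -2/7 + (R*((0*y + R) + R))/7 = -2/7 + (R*((0 + R) + R))/7 = -2/7 + (R*(R + R))/7 = -2/7 + (R*(2*R))/7 = -2/7 + (2*R²)/7 = -2/7 + 2*R²/7)
b(u) = 1/u (b(u) = 1/(u + (-2/7 + (2/7)*1²)) = 1/(u + (-2/7 + (2/7)*1)) = 1/(u + (-2/7 + 2/7)) = 1/(u + 0) = 1/u)
(17652 + D)/(v + b(-55)) = (17652 - 105048)/(21715 + 1/(-55)) = -87396/(21715 - 1/55) = -87396/1194324/55 = -87396*55/1194324 = -400565/99527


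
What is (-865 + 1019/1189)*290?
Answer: -10274660/41 ≈ -2.5060e+5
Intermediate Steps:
(-865 + 1019/1189)*290 = -1027466/1189*290 = -10274660/41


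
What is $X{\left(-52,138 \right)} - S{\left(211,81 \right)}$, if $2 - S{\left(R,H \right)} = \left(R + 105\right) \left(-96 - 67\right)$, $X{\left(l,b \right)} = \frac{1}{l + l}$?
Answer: $- \frac{5357041}{104} \approx -51510.0$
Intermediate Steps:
$X{\left(l,b \right)} = \frac{1}{2 l}$
$S{\left(R,H \right)} = 17117 + 163 R$ ($S{\left(R,H \right)} = 2 - \left(R + 105\right) \left(-96 - 67\right) = 2 - \left(105 + R\right) \left(-163\right) = 2 - \left(-17115 - 163 R\right) = 2 + \left(17115 + 163 R\right) = 17117 + 163 R$)
$X{\left(-52,138 \right)} - S{\left(211,81 \right)} = \frac{1}{2 \left(-52\right)} - \left(17117 + 163 \cdot 211\right) = \frac{1}{2} \left(- \frac{1}{52}\right) - \left(17117 + 34393\right) = - \frac{1}{104} - 51510 = - \frac{5357041}{104}$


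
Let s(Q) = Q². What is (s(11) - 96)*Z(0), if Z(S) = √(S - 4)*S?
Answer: 0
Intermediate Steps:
Z(S) = S*√(-4 + S) (Z(S) = √(-4 + S)*S = S*√(-4 + S))
(s(11) - 96)*Z(0) = (11² - 96)*(0*√(-4 + 0)) = (121 - 96)*(0*√(-4)) = 25*(0*(2*I)) = 25*0 = 0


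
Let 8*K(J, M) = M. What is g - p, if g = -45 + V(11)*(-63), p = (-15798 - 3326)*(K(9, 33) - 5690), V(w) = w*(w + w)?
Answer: -217503929/2 ≈ -1.0875e+8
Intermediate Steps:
K(J, M) = M/8
V(w) = 2*w**2 (V(w) = w*(2*w) = 2*w**2)
p = 217473347/2 (p = (-15798 - 3326)*((1/8)*33 - 5690) = -19124*(33/8 - 5690) = -19124*(-45487/8) = 217473347/2 ≈ 1.0874e+8)
g = -15291 (g = -45 + (2*11**2)*(-63) = -45 + (2*121)*(-63) = -45 + 242*(-63) = -45 - 15246 = -15291)
g - p = -15291 - 1*217473347/2 = -15291 - 217473347/2 = -217503929/2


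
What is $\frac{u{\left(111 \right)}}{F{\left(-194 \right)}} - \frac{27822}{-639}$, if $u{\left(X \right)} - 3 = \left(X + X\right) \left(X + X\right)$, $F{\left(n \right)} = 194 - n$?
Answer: $\frac{14096443}{82644} \approx 170.57$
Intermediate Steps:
$u{\left(X \right)} = 3 + 4 X^{2}$ ($u{\left(X \right)} = 3 + \left(X + X\right) \left(X + X\right) = 3 + 2 X 2 X = 3 + 4 X^{2}$)
$\frac{u{\left(111 \right)}}{F{\left(-194 \right)}} - \frac{27822}{-639} = \frac{3 + 4 \cdot 111^{2}}{194 - -194} - \frac{27822}{-639} = \frac{3 + 4 \cdot 12321}{194 + 194} - - \frac{9274}{213} = \frac{3 + 49284}{388} + \frac{9274}{213} = 49287 \cdot \frac{1}{388} + \frac{9274}{213} = \frac{49287}{388} + \frac{9274}{213} = \frac{14096443}{82644}$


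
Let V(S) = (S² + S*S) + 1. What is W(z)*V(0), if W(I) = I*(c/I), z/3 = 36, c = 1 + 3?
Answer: 4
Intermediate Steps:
c = 4
V(S) = 1 + 2*S² (V(S) = (S² + S²) + 1 = 2*S² + 1 = 1 + 2*S²)
z = 108 (z = 3*36 = 108)
W(I) = 4 (W(I) = I*(4/I) = 4)
W(z)*V(0) = 4*(1 + 2*0²) = 4*(1 + 2*0) = 4*(1 + 0) = 4*1 = 4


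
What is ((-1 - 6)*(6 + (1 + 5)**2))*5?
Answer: -1470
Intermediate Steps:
((-1 - 6)*(6 + (1 + 5)**2))*5 = -7*(6 + 6**2)*5 = -7*(6 + 36)*5 = -7*42*5 = -294*5 = -1470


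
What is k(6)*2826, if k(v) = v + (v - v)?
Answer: 16956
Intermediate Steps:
k(v) = v (k(v) = v + 0 = v)
k(6)*2826 = 6*2826 = 16956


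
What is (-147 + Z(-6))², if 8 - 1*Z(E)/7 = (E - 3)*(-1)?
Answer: 23716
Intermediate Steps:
Z(E) = 35 + 7*E (Z(E) = 56 - 7*(E - 3)*(-1) = 56 - 7*(-3 + E)*(-1) = 56 - 7*(3 - E) = 56 + (-21 + 7*E) = 35 + 7*E)
(-147 + Z(-6))² = (-147 + (35 + 7*(-6)))² = (-147 + (35 - 42))² = (-147 - 7)² = (-154)² = 23716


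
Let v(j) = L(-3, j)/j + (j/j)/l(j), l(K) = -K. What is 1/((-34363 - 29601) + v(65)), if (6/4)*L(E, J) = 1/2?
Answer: -195/12472982 ≈ -1.5634e-5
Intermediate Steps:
L(E, J) = ⅓ (L(E, J) = (⅔)/2 = (⅔)*(½) = ⅓)
v(j) = -2/(3*j) (v(j) = 1/(3*j) + (j/j)/((-j)) = 1/(3*j) + 1*(-1/j) = 1/(3*j) - 1/j = -2/(3*j))
1/((-34363 - 29601) + v(65)) = 1/((-34363 - 29601) - ⅔/65) = 1/(-63964 - ⅔*1/65) = 1/(-63964 - 2/195) = 1/(-12472982/195) = -195/12472982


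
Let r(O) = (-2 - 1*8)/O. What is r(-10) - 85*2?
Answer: -169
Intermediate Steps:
r(O) = -10/O (r(O) = (-2 - 8)/O = -10/O)
r(-10) - 85*2 = -10/(-10) - 85*2 = -10*(-⅒) - 170 = 1 - 170 = -169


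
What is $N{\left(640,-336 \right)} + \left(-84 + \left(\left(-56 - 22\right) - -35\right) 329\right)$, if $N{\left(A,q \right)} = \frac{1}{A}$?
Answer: $- \frac{9107839}{640} \approx -14231.0$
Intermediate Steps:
$N{\left(640,-336 \right)} + \left(-84 + \left(\left(-56 - 22\right) - -35\right) 329\right) = \frac{1}{640} + \left(-84 + \left(\left(-56 - 22\right) - -35\right) 329\right) = \frac{1}{640} + \left(-84 + \left(-78 + \left(-14 + 49\right)\right) 329\right) = \frac{1}{640} + \left(-84 + \left(-78 + 35\right) 329\right) = \frac{1}{640} - 14231 = - \frac{9107839}{640}$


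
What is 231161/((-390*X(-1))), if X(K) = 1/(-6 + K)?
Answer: 1618127/390 ≈ 4149.0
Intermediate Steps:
231161/((-390*X(-1))) = 231161/((-390/(-6 - 1))) = 231161/((-390/(-7))) = 231161/((-390*(-1/7))) = 231161/(390/7) = 231161*(7/390) = 1618127/390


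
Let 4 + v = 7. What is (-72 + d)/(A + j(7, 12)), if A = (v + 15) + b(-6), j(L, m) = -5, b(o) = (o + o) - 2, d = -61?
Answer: 133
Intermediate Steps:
v = 3 (v = -4 + 7 = 3)
b(o) = -2 + 2*o (b(o) = 2*o - 2 = -2 + 2*o)
A = 4 (A = (3 + 15) + (-2 + 2*(-6)) = 18 + (-2 - 12) = 18 - 14 = 4)
(-72 + d)/(A + j(7, 12)) = (-72 - 61)/(4 - 5) = -133/(-1) = -1*(-133) = 133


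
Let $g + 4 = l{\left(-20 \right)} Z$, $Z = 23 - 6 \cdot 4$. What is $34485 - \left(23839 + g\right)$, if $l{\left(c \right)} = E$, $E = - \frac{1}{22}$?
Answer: $\frac{234299}{22} \approx 10650.0$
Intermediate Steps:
$E = - \frac{1}{22}$ ($E = \left(-1\right) \frac{1}{22} = - \frac{1}{22} \approx -0.045455$)
$l{\left(c \right)} = - \frac{1}{22}$
$Z = -1$ ($Z = 23 - 24 = -1$)
$g = - \frac{87}{22}$ ($g = -4 - - \frac{1}{22} = -4 + \frac{1}{22} = - \frac{87}{22} \approx -3.9545$)
$34485 - \left(23839 + g\right) = 34485 - \frac{524371}{22} = \frac{234299}{22}$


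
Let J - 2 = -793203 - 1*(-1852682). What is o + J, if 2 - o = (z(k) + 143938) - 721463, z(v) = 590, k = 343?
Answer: 1636418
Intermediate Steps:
J = 1059481 (J = 2 + (-793203 - 1*(-1852682)) = 2 + (-793203 + 1852682) = 2 + 1059479 = 1059481)
o = 576937 (o = 2 - ((590 + 143938) - 721463) = 2 - (144528 - 721463) = 2 - 1*(-576935) = 2 + 576935 = 576937)
o + J = 576937 + 1059481 = 1636418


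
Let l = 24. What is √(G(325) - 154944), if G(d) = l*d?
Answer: 2*I*√36786 ≈ 383.59*I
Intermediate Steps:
G(d) = 24*d
√(G(325) - 154944) = √(24*325 - 154944) = √(7800 - 154944) = √(-147144) = 2*I*√36786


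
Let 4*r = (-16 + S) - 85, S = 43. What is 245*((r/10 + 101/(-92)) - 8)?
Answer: -59437/23 ≈ -2584.2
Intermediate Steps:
r = -29/2 (r = ((-16 + 43) - 85)/4 = (27 - 85)/4 = (1/4)*(-58) = -29/2 ≈ -14.500)
245*((r/10 + 101/(-92)) - 8) = 245*((-29/2/10 + 101/(-92)) - 8) = 245*((-29/2*1/10 + 101*(-1/92)) - 8) = 245*((-29/20 - 101/92) - 8) = 245*(-293/115 - 8) = 245*(-1213/115) = -59437/23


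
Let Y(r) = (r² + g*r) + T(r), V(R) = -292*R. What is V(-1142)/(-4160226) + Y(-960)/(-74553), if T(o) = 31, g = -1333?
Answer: -1530468666313/51692888163 ≈ -29.607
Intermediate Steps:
Y(r) = 31 + r² - 1333*r (Y(r) = (r² - 1333*r) + 31 = 31 + r² - 1333*r)
V(-1142)/(-4160226) + Y(-960)/(-74553) = -292*(-1142)/(-4160226) + (31 + (-960)² - 1333*(-960))/(-74553) = 333464*(-1/4160226) + (31 + 921600 + 1279680)*(-1/74553) = -166732/2080113 + 2201311*(-1/74553) = -166732/2080113 - 2201311/74553 = -1530468666313/51692888163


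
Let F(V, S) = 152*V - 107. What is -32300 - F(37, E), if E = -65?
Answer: -37817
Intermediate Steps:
F(V, S) = -107 + 152*V
-32300 - F(37, E) = -32300 - (-107 + 152*37) = -32300 - (-107 + 5624) = -32300 - 1*5517 = -32300 - 5517 = -37817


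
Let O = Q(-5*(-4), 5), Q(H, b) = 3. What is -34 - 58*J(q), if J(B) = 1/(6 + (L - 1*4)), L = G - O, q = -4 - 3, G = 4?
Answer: -160/3 ≈ -53.333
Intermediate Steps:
O = 3
q = -7
L = 1 (L = 4 - 1*3 = 4 - 3 = 1)
J(B) = ⅓ (J(B) = 1/(6 + (1 - 1*4)) = 1/(6 + (1 - 4)) = 1/(6 - 3) = 1/3 = ⅓)
-34 - 58*J(q) = -34 - 58*⅓ = -34 - 58/3 = -160/3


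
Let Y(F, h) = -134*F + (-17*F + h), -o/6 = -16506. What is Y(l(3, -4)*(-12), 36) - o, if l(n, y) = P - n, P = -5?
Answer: -113496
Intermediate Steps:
o = 99036 (o = -6*(-16506) = 99036)
l(n, y) = -5 - n
Y(F, h) = h - 151*F (Y(F, h) = -134*F + (h - 17*F) = h - 151*F)
Y(l(3, -4)*(-12), 36) - o = (36 - 151*(-5 - 1*3)*(-12)) - 1*99036 = (36 - 151*(-5 - 3)*(-12)) - 99036 = (36 - (-1208)*(-12)) - 99036 = (36 - 151*96) - 99036 = (36 - 14496) - 99036 = -14460 - 99036 = -113496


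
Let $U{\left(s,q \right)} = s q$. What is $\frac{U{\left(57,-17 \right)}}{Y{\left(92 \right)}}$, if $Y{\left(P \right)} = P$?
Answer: $- \frac{969}{92} \approx -10.533$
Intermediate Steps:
$U{\left(s,q \right)} = q s$
$\frac{U{\left(57,-17 \right)}}{Y{\left(92 \right)}} = \frac{\left(-17\right) 57}{92} = \left(-969\right) \frac{1}{92} = - \frac{969}{92}$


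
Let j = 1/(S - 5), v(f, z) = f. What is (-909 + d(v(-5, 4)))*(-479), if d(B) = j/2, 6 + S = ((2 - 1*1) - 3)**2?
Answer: 6096233/14 ≈ 4.3545e+5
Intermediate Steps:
S = -2 (S = -6 + ((2 - 1*1) - 3)**2 = -6 + ((2 - 1) - 3)**2 = -6 + (1 - 3)**2 = -6 + (-2)**2 = -6 + 4 = -2)
j = -1/7 (j = 1/(-2 - 5) = 1/(-7) = -1/7 ≈ -0.14286)
d(B) = -1/14 (d(B) = -1/7/2 = (1/2)*(-1/7) = -1/14)
(-909 + d(v(-5, 4)))*(-479) = (-909 - 1/14)*(-479) = -12727/14*(-479) = 6096233/14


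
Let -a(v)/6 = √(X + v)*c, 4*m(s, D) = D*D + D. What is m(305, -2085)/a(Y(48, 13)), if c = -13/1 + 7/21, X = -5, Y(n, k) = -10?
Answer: -72419*I*√15/76 ≈ -3690.5*I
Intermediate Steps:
m(s, D) = D/4 + D²/4 (m(s, D) = (D*D + D)/4 = (D² + D)/4 = (D + D²)/4 = D/4 + D²/4)
c = -38/3 (c = -13*1 + 7*(1/21) = -13 + ⅓ = -38/3 ≈ -12.667)
a(v) = 76*√(-5 + v) (a(v) = -6*√(-5 + v)*(-38)/3 = -(-76)*√(-5 + v) = 76*√(-5 + v))
m(305, -2085)/a(Y(48, 13)) = ((¼)*(-2085)*(1 - 2085))/((76*√(-5 - 10))) = ((¼)*(-2085)*(-2084))/((76*√(-15))) = 1086285/((76*(I*√15))) = 1086285/((76*I*√15)) = 1086285*(-I*√15/1140) = -72419*I*√15/76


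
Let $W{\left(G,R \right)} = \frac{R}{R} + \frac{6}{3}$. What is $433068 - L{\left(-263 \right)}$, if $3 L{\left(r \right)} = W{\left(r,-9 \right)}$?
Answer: $433067$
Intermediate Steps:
$W{\left(G,R \right)} = 3$ ($W{\left(G,R \right)} = 1 + 6 \cdot \frac{1}{3} = 1 + 2 = 3$)
$L{\left(r \right)} = 1$ ($L{\left(r \right)} = \frac{1}{3} \cdot 3 = 1$)
$433068 - L{\left(-263 \right)} = 433068 - 1 = 433067$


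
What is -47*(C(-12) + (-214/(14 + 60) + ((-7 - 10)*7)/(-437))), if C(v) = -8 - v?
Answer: -1049040/16169 ≈ -64.880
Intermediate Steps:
-47*(C(-12) + (-214/(14 + 60) + ((-7 - 10)*7)/(-437))) = -47*((-8 - 1*(-12)) + (-214/(14 + 60) + ((-7 - 10)*7)/(-437))) = -47*((-8 + 12) + (-214/74 - 17*7*(-1/437))) = -47*(4 + (-214*1/74 - 119*(-1/437))) = -47*(4 + (-107/37 + 119/437)) = -47*(4 - 42356/16169) = -47*22320/16169 = -1049040/16169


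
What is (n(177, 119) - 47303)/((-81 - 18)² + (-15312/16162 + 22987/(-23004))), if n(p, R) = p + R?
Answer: -8738381495268/1821598193953 ≈ -4.7971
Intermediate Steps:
n(p, R) = R + p
(n(177, 119) - 47303)/((-81 - 18)² + (-15312/16162 + 22987/(-23004))) = ((119 + 177) - 47303)/((-81 - 18)² + (-15312/16162 + 22987/(-23004))) = (296 - 47303)/((-99)² + (-15312*1/16162 + 22987*(-1/23004))) = -47007/(9801 + (-7656/8081 - 22987/23004)) = -47007/(9801 - 361876571/185895324) = -47007/1821598193953/185895324 = -47007*185895324/1821598193953 = -8738381495268/1821598193953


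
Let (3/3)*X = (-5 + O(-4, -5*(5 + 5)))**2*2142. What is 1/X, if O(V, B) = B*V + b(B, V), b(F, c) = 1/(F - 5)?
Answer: 3025/246338944992 ≈ 1.2280e-8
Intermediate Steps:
b(F, c) = 1/(-5 + F)
O(V, B) = 1/(-5 + B) + B*V (O(V, B) = B*V + 1/(-5 + B) = 1/(-5 + B) + B*V)
X = 246338944992/3025 (X = (-5 + (1 - 5*(5 + 5)*(-4)*(-5 - 5*(5 + 5)))/(-5 - 5*(5 + 5)))**2*2142 = (-5 + (1 - 5*10*(-4)*(-5 - 5*10))/(-5 - 5*10))**2*2142 = (-5 + (1 - 50*(-4)*(-5 - 50))/(-5 - 50))**2*2142 = (-5 + (1 - 50*(-4)*(-55))/(-55))**2*2142 = (-5 - (1 - 11000)/55)**2*2142 = (-5 - 1/55*(-10999))**2*2142 = (-5 + 10999/55)**2*2142 = (10724/55)**2*2142 = (115004176/3025)*2142 = 246338944992/3025 ≈ 8.1434e+7)
1/X = 1/(246338944992/3025) = 3025/246338944992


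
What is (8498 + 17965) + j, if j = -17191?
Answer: 9272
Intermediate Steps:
(8498 + 17965) + j = (8498 + 17965) - 17191 = 26463 - 17191 = 9272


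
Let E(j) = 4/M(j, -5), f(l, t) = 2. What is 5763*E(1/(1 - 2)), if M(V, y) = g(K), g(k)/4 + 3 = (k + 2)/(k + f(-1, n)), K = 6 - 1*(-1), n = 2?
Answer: -5763/2 ≈ -2881.5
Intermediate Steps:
K = 7 (K = 6 + 1 = 7)
g(k) = -8 (g(k) = -12 + 4*((k + 2)/(k + 2)) = -12 + 4*((2 + k)/(2 + k)) = -12 + 4*1 = -12 + 4 = -8)
M(V, y) = -8
E(j) = -1/2 (E(j) = 4/(-8) = 4*(-1/8) = -1/2)
5763*E(1/(1 - 2)) = 5763*(-1/2) = -5763/2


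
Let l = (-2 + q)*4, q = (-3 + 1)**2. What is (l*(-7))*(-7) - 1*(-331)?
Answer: 723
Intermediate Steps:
q = 4 (q = (-2)**2 = 4)
l = 8 (l = (-2 + 4)*4 = 2*4 = 8)
(l*(-7))*(-7) - 1*(-331) = (8*(-7))*(-7) - 1*(-331) = -56*(-7) + 331 = 392 + 331 = 723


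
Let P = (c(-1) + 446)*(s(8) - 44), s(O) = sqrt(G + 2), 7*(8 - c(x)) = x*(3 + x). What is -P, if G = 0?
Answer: 139920/7 - 3180*sqrt(2)/7 ≈ 19346.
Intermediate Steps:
c(x) = 8 - x*(3 + x)/7
s(O) = sqrt(2) (s(O) = sqrt(0 + 2) = sqrt(2))
P = -139920/7 + 3180*sqrt(2)/7 (P = ((8 - 3/7*(-1) - 1/7*(-1)**2) + 446)*(sqrt(2) - 44) = ((8 + 3/7 - 1/7*1) + 446)*(-44 + sqrt(2)) = ((8 + 3/7 - 1/7) + 446)*(-44 + sqrt(2)) = (58/7 + 446)*(-44 + sqrt(2)) = 3180*(-44 + sqrt(2))/7 = -139920/7 + 3180*sqrt(2)/7 ≈ -19346.)
-P = -(-139920/7 + 3180*sqrt(2)/7) = 139920/7 - 3180*sqrt(2)/7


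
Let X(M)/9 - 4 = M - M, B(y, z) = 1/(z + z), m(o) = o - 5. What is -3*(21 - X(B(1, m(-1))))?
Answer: 45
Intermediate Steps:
m(o) = -5 + o
B(y, z) = 1/(2*z)
X(M) = 36 (X(M) = 36 + 9*(M - M) = 36 + 9*0 = 36 + 0 = 36)
-3*(21 - X(B(1, m(-1)))) = -3*(21 - 1*36) = -3*(21 - 36) = -3*(-15) = 45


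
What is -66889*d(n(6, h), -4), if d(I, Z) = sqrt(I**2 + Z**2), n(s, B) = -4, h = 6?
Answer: -267556*sqrt(2) ≈ -3.7838e+5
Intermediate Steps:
-66889*d(n(6, h), -4) = -66889*sqrt((-4)**2 + (-4)**2) = -66889*sqrt(16 + 16) = -267556*sqrt(2)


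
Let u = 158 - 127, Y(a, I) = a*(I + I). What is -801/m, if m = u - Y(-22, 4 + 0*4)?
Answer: -89/23 ≈ -3.8696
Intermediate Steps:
Y(a, I) = 2*I*a (Y(a, I) = a*(2*I) = 2*I*a)
u = 31
m = 207 (m = 31 - 2*(4 + 0*4)*(-22) = 31 - 2*(4 + 0)*(-22) = 31 - 2*4*(-22) = 31 - 1*(-176) = 31 + 176 = 207)
-801/m = -801/207 = -801*1/207 = -89/23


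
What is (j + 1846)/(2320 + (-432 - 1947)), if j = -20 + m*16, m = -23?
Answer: -1458/59 ≈ -24.712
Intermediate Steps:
j = -388 (j = -20 - 23*16 = -20 - 368 = -388)
(j + 1846)/(2320 + (-432 - 1947)) = (-388 + 1846)/(2320 + (-432 - 1947)) = 1458/(2320 - 2379) = 1458/(-59) = 1458*(-1/59) = -1458/59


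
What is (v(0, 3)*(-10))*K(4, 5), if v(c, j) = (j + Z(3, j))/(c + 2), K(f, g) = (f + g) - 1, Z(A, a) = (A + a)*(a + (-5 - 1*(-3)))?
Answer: -360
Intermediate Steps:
Z(A, a) = (-2 + a)*(A + a) (Z(A, a) = (A + a)*(a + (-5 + 3)) = (A + a)*(a - 2) = (A + a)*(-2 + a) = (-2 + a)*(A + a))
K(f, g) = -1 + f + g
v(c, j) = (-6 + j² + 2*j)/(2 + c) (v(c, j) = (j + (j² - 2*3 - 2*j + 3*j))/(c + 2) = (j + (j² - 6 - 2*j + 3*j))/(2 + c) = (j + (-6 + j + j²))/(2 + c) = (-6 + j² + 2*j)/(2 + c))
(v(0, 3)*(-10))*K(4, 5) = (((-6 + 3² + 2*3)/(2 + 0))*(-10))*(-1 + 4 + 5) = (((-6 + 9 + 6)/2)*(-10))*8 = (((½)*9)*(-10))*8 = ((9/2)*(-10))*8 = -45*8 = -360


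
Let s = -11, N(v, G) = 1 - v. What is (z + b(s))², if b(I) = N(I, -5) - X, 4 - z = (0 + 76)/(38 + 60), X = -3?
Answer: 797449/2401 ≈ 332.13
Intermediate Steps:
z = 158/49 (z = 4 - (0 + 76)/(38 + 60) = 4 - 76/98 = 4 - 1*38/49 = 4 - 38/49 = 158/49 ≈ 3.2245)
b(I) = 4 - I (b(I) = (1 - I) - 1*(-3) = (1 - I) + 3 = 4 - I)
(z + b(s))² = (158/49 + (4 - 1*(-11)))² = (158/49 + (4 + 11))² = (158/49 + 15)² = (893/49)² = 797449/2401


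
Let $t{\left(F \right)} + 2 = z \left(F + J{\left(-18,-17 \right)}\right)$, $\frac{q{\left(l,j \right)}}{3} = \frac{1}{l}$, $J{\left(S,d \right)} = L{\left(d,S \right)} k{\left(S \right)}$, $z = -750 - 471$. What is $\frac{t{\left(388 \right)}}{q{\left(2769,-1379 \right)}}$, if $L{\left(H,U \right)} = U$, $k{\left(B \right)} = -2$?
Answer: $-477842638$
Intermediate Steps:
$z = -1221$ ($z = -750 - 471 = -1221$)
$J{\left(S,d \right)} = - 2 S$ ($J{\left(S,d \right)} = S \left(-2\right) = - 2 S$)
$q{\left(l,j \right)} = \frac{3}{l}$
$t{\left(F \right)} = -43958 - 1221 F$ ($t{\left(F \right)} = -2 - 1221 \left(F - -36\right) = -2 - 1221 \left(F + 36\right) = -2 - 1221 \left(36 + F\right) = -2 - \left(43956 + 1221 F\right) = -43958 - 1221 F$)
$\frac{t{\left(388 \right)}}{q{\left(2769,-1379 \right)}} = \frac{-43958 - 473748}{3 \cdot \frac{1}{2769}} = - 517706 \frac{1}{\frac{1}{923}} = \left(-517706\right) 923 = -477842638$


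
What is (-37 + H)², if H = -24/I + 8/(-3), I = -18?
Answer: 13225/9 ≈ 1469.4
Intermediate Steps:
H = -4/3 (H = -24/(-18) + 8/(-3) = -24*(-1/18) + 8*(-⅓) = 4/3 - 8/3 = -4/3 ≈ -1.3333)
(-37 + H)² = (-37 - 4/3)² = (-115/3)² = 13225/9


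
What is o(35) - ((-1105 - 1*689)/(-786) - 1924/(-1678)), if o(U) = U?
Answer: 3469932/109909 ≈ 31.571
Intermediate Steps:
o(35) - ((-1105 - 1*689)/(-786) - 1924/(-1678)) = 35 - ((-1105 - 1*689)/(-786) - 1924/(-1678)) = 35 - ((-1105 - 689)*(-1/786) - 1924*(-1/1678)) = 35 - (-1794*(-1/786) + 962/839) = 35 - (299/131 + 962/839) = 35 - 1*376883/109909 = 35 - 376883/109909 = 3469932/109909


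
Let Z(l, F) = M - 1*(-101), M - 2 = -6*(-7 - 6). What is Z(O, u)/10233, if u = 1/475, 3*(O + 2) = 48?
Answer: 181/10233 ≈ 0.017688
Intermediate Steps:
O = 14 (O = -2 + (⅓)*48 = -2 + 16 = 14)
M = 80 (M = 2 - 6*(-7 - 6) = 2 - 6*(-13) = 2 + 78 = 80)
u = 1/475 ≈ 0.0021053
Z(l, F) = 181 (Z(l, F) = 80 - 1*(-101) = 80 + 101 = 181)
Z(O, u)/10233 = 181/10233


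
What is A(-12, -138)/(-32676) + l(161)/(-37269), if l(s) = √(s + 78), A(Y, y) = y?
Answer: 23/5446 - √239/37269 ≈ 0.0038085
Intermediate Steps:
l(s) = √(78 + s)
A(-12, -138)/(-32676) + l(161)/(-37269) = -138/(-32676) + √(78 + 161)/(-37269) = -138*(-1/32676) + √239*(-1/37269) = 23/5446 - √239/37269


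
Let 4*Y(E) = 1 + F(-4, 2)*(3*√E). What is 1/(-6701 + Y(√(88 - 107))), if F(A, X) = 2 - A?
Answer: 4/(-26803 + 18*(-19)^(¼)) ≈ -0.00014939 - 1.4825e-7*I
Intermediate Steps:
Y(E) = ¼ + 9*√E/2 (Y(E) = (1 + (2 - 1*(-4))*(3*√E))/4 = (1 + (2 + 4)*(3*√E))/4 = (1 + 6*(3*√E))/4 = (1 + 18*√E)/4 = ¼ + 9*√E/2)
1/(-6701 + Y(√(88 - 107))) = 1/(-6701 + (¼ + 9*√(√(88 - 107))/2)) = 1/(-6701 + (¼ + 9*√(√(-19))/2)) = 1/(-6701 + (¼ + 9*√(I*√19)/2)) = 1/(-6701 + (¼ + 9*(19^(¼)*√I)/2)) = 1/(-6701 + (¼ + 9*19^(¼)*√I/2)) = 1/(-26803/4 + 9*19^(¼)*√I/2)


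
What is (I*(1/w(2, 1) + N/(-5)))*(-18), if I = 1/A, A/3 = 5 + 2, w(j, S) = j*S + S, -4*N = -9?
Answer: 1/10 ≈ 0.10000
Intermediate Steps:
N = 9/4 (N = -1/4*(-9) = 9/4 ≈ 2.2500)
w(j, S) = S + S*j (w(j, S) = S*j + S = S + S*j)
A = 21 (A = 3*(5 + 2) = 3*7 = 21)
I = 1/21 ≈ 0.047619
(I*(1/w(2, 1) + N/(-5)))*(-18) = ((1/(1*(1 + 2)) + (9/4)/(-5))/21)*(-18) = ((1/(1*3) + (9/4)*(-1/5))/21)*(-18) = ((1/3 - 9/20)/21)*(-18) = ((1/21)*(-7/60))*(-18) = -1/180*(-18) = 1/10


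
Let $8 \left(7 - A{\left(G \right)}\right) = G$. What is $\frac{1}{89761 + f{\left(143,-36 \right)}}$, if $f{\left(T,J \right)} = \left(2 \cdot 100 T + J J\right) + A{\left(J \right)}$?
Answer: $\frac{2}{239337} \approx 8.3564 \cdot 10^{-6}$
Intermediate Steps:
$A{\left(G \right)} = 7 - \frac{G}{8}$
$f{\left(T,J \right)} = 7 + J^{2} + 200 T - \frac{J}{8}$ ($f{\left(T,J \right)} = \left(2 \cdot 100 T + J J\right) - \left(-7 + \frac{J}{8}\right) = \left(200 T + J^{2}\right) - \left(-7 + \frac{J}{8}\right) = \left(J^{2} + 200 T\right) - \left(-7 + \frac{J}{8}\right) = 7 + J^{2} + 200 T - \frac{J}{8}$)
$\frac{1}{89761 + f{\left(143,-36 \right)}} = \frac{1}{89761 + \left(7 + \left(-36\right)^{2} + 200 \cdot 143 - - \frac{9}{2}\right)} = \frac{1}{89761 + \left(7 + 1296 + 28600 + \frac{9}{2}\right)} = \frac{1}{89761 + \frac{59815}{2}} = \frac{1}{\frac{239337}{2}} = \frac{2}{239337}$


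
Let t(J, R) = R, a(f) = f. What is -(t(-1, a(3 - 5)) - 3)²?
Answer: -25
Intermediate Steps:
-(t(-1, a(3 - 5)) - 3)² = -((3 - 5) - 3)² = -(-2 - 3)² = -1*(-5)² = -1*25 = -25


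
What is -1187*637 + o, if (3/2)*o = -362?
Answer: -2269081/3 ≈ -7.5636e+5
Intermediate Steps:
o = -724/3 (o = (⅔)*(-362) = -724/3 ≈ -241.33)
-1187*637 + o = -1187*637 - 724/3 = -756119 - 724/3 = -2269081/3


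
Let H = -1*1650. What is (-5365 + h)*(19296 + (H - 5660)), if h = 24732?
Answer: 232132862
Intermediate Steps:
H = -1650
(-5365 + h)*(19296 + (H - 5660)) = (-5365 + 24732)*(19296 + (-1650 - 5660)) = 19367*(19296 - 7310) = 19367*11986 = 232132862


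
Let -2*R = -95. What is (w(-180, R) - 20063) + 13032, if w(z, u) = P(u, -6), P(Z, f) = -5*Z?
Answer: -14537/2 ≈ -7268.5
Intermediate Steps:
R = 95/2 (R = -½*(-95) = 95/2 ≈ 47.500)
w(z, u) = -5*u
(w(-180, R) - 20063) + 13032 = (-5*95/2 - 20063) + 13032 = (-475/2 - 20063) + 13032 = -40601/2 + 13032 = -14537/2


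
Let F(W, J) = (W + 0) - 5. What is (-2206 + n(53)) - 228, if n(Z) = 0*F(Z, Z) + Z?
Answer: -2381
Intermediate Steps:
F(W, J) = -5 + W (F(W, J) = W - 5 = -5 + W)
n(Z) = Z (n(Z) = 0*(-5 + Z) + Z = 0 + Z = Z)
(-2206 + n(53)) - 228 = (-2206 + 53) - 228 = -2153 - 228 = -2381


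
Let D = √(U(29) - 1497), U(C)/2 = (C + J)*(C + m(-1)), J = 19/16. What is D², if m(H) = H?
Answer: 387/2 ≈ 193.50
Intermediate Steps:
J = 19/16 (J = 19*(1/16) = 19/16 ≈ 1.1875)
U(C) = 2*(-1 + C)*(19/16 + C) (U(C) = 2*((C + 19/16)*(C - 1)) = 2*((19/16 + C)*(-1 + C)) = 2*((-1 + C)*(19/16 + C)) = 2*(-1 + C)*(19/16 + C))
D = 3*√86/2 (D = √((-19/8 + 2*29² + (3/8)*29) - 1497) = √((-19/8 + 2*841 + 87/8) - 1497) = √((-19/8 + 1682 + 87/8) - 1497) = √(3381/2 - 1497) = √(387/2) = 3*√86/2 ≈ 13.910)
D² = (3*√86/2)² = 387/2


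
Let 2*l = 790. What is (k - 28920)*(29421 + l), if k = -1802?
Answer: -916007152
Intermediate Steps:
l = 395 (l = (1/2)*790 = 395)
(k - 28920)*(29421 + l) = (-1802 - 28920)*(29421 + 395) = -30722*29816 = -916007152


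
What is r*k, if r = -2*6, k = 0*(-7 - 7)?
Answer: 0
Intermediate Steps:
k = 0 (k = 0*(-14) = 0)
r = -12
r*k = -12*0 = 0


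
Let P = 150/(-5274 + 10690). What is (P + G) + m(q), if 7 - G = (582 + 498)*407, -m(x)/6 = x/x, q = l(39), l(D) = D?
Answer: -1190325697/2708 ≈ -4.3956e+5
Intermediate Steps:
q = 39
m(x) = -6 (m(x) = -6*x/x = -6*1 = -6)
P = 75/2708 (P = 150/5416 = 150*(1/5416) = 75/2708 ≈ 0.027696)
G = -439553 (G = 7 - (582 + 498)*407 = 7 - 1080*407 = 7 - 1*439560 = 7 - 439560 = -439553)
(P + G) + m(q) = (75/2708 - 439553) - 6 = -1190309449/2708 - 6 = -1190325697/2708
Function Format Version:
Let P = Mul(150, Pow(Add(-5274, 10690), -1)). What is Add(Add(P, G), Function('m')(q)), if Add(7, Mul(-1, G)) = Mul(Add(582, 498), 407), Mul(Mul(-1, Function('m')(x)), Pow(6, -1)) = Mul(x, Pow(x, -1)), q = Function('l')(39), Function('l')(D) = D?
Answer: Rational(-1190325697, 2708) ≈ -4.3956e+5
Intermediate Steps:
q = 39
Function('m')(x) = -6 (Function('m')(x) = Mul(-6, Mul(x, Pow(x, -1))) = Mul(-6, 1) = -6)
P = Rational(75, 2708) (P = Mul(150, Pow(5416, -1)) = Mul(150, Rational(1, 5416)) = Rational(75, 2708) ≈ 0.027696)
G = -439553 (G = Add(7, Mul(-1, Mul(Add(582, 498), 407))) = Add(7, Mul(-1, Mul(1080, 407))) = Add(7, Mul(-1, 439560)) = Add(7, -439560) = -439553)
Add(Add(P, G), Function('m')(q)) = Add(Add(Rational(75, 2708), -439553), -6) = Add(Rational(-1190309449, 2708), -6) = Rational(-1190325697, 2708)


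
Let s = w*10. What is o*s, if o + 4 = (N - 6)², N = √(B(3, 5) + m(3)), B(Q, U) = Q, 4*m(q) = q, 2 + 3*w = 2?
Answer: 0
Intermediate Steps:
w = 0 (w = -⅔ + (⅓)*2 = -⅔ + ⅔ = 0)
m(q) = q/4
N = √15/2 (N = √(3 + (¼)*3) = √(3 + ¾) = √(15/4) = √15/2 ≈ 1.9365)
s = 0 (s = 0*10 = 0)
o = -4 + (-6 + √15/2)² (o = -4 + (√15/2 - 6)² = -4 + (-6 + √15/2)² ≈ 12.512)
o*s = (143/4 - 6*√15)*0 = 0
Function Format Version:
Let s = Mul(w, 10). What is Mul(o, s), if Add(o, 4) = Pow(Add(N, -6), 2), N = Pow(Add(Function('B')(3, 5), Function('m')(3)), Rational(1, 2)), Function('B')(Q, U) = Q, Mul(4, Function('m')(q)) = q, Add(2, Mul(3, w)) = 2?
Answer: 0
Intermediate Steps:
w = 0 (w = Add(Rational(-2, 3), Mul(Rational(1, 3), 2)) = Add(Rational(-2, 3), Rational(2, 3)) = 0)
Function('m')(q) = Mul(Rational(1, 4), q)
N = Mul(Rational(1, 2), Pow(15, Rational(1, 2))) (N = Pow(Add(3, Mul(Rational(1, 4), 3)), Rational(1, 2)) = Pow(Add(3, Rational(3, 4)), Rational(1, 2)) = Pow(Rational(15, 4), Rational(1, 2)) = Mul(Rational(1, 2), Pow(15, Rational(1, 2))) ≈ 1.9365)
s = 0 (s = Mul(0, 10) = 0)
o = Add(-4, Pow(Add(-6, Mul(Rational(1, 2), Pow(15, Rational(1, 2)))), 2)) (o = Add(-4, Pow(Add(Mul(Rational(1, 2), Pow(15, Rational(1, 2))), -6), 2)) = Add(-4, Pow(Add(-6, Mul(Rational(1, 2), Pow(15, Rational(1, 2)))), 2)) ≈ 12.512)
Mul(o, s) = Mul(Add(Rational(143, 4), Mul(-6, Pow(15, Rational(1, 2)))), 0) = 0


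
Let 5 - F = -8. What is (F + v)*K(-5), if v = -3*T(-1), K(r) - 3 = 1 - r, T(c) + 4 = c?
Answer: 252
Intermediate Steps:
T(c) = -4 + c
K(r) = 4 - r (K(r) = 3 + (1 - r) = 4 - r)
F = 13 (F = 5 - 1*(-8) = 5 + 8 = 13)
v = 15 (v = -3*(-4 - 1) = -3*(-5) = 15)
(F + v)*K(-5) = (13 + 15)*(4 - 1*(-5)) = 28*(4 + 5) = 28*9 = 252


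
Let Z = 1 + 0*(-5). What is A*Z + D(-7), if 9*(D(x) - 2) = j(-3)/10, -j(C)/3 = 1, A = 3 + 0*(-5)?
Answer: 149/30 ≈ 4.9667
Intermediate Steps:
A = 3 (A = 3 + 0 = 3)
j(C) = -3 (j(C) = -3*1 = -3)
D(x) = 59/30 (D(x) = 2 + (-3/10)/9 = 2 + (-3*⅒)/9 = 2 + (⅑)*(-3/10) = 2 - 1/30 = 59/30)
Z = 1 (Z = 1 + 0 = 1)
A*Z + D(-7) = 3*1 + 59/30 = 3 + 59/30 = 149/30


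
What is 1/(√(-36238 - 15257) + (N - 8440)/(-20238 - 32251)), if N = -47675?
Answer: 196361349/9458451476608 - 2755095121*I*√51495/141876772149120 ≈ 2.076e-5 - 0.0044066*I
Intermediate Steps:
1/(√(-36238 - 15257) + (N - 8440)/(-20238 - 32251)) = 1/(√(-36238 - 15257) + (-47675 - 8440)/(-20238 - 32251)) = 1/(√(-51495) - 56115/(-52489)) = 1/(I*√51495 - 56115*(-1/52489)) = 1/(I*√51495 + 56115/52489) = 1/(56115/52489 + I*√51495)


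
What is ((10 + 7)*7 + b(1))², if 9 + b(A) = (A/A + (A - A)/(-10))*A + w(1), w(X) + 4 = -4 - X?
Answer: 10404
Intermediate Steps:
w(X) = -8 - X (w(X) = -4 + (-4 - X) = -8 - X)
b(A) = -18 + A (b(A) = -9 + ((A/A + (A - A)/(-10))*A + (-8 - 1*1)) = -9 + ((1 + 0*(-⅒))*A + (-8 - 1)) = -9 + ((1 + 0)*A - 9) = -9 + (1*A - 9) = -9 + (A - 9) = -9 + (-9 + A) = -18 + A)
((10 + 7)*7 + b(1))² = ((10 + 7)*7 + (-18 + 1))² = (17*7 - 17)² = (119 - 17)² = 102² = 10404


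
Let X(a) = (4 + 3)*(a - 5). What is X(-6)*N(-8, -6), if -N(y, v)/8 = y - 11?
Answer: -11704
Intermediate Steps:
N(y, v) = 88 - 8*y (N(y, v) = -8*(y - 11) = -8*(-11 + y) = 88 - 8*y)
X(a) = -35 + 7*a (X(a) = 7*(-5 + a) = -35 + 7*a)
X(-6)*N(-8, -6) = (-35 + 7*(-6))*(88 - 8*(-8)) = (-35 - 42)*(88 + 64) = -77*152 = -11704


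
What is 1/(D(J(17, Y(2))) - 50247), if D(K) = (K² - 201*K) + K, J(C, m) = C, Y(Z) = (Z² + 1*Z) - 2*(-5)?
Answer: -1/53358 ≈ -1.8741e-5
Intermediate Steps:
Y(Z) = 10 + Z + Z² (Y(Z) = (Z² + Z) + 10 = (Z + Z²) + 10 = 10 + Z + Z²)
D(K) = K² - 200*K
1/(D(J(17, Y(2))) - 50247) = 1/(17*(-200 + 17) - 50247) = 1/(17*(-183) - 50247) = 1/(-3111 - 50247) = 1/(-53358) = -1/53358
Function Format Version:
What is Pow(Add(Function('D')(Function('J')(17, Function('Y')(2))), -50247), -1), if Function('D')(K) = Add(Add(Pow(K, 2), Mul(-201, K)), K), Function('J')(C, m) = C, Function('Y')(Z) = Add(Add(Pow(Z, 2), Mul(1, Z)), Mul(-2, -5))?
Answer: Rational(-1, 53358) ≈ -1.8741e-5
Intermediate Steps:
Function('Y')(Z) = Add(10, Z, Pow(Z, 2)) (Function('Y')(Z) = Add(Add(Pow(Z, 2), Z), 10) = Add(Add(Z, Pow(Z, 2)), 10) = Add(10, Z, Pow(Z, 2)))
Function('D')(K) = Add(Pow(K, 2), Mul(-200, K))
Pow(Add(Function('D')(Function('J')(17, Function('Y')(2))), -50247), -1) = Pow(Add(Mul(17, Add(-200, 17)), -50247), -1) = Pow(Add(Mul(17, -183), -50247), -1) = Pow(Add(-3111, -50247), -1) = Pow(-53358, -1) = Rational(-1, 53358)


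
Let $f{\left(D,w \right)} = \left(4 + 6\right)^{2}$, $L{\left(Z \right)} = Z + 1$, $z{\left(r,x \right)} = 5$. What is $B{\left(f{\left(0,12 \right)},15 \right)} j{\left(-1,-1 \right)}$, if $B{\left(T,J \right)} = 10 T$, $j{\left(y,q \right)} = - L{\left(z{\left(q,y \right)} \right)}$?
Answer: $-6000$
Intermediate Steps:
$L{\left(Z \right)} = 1 + Z$
$j{\left(y,q \right)} = -6$ ($j{\left(y,q \right)} = - (1 + 5) = \left(-1\right) 6 = -6$)
$f{\left(D,w \right)} = 100$ ($f{\left(D,w \right)} = 10^{2} = 100$)
$B{\left(f{\left(0,12 \right)},15 \right)} j{\left(-1,-1 \right)} = 10 \cdot 100 \left(-6\right) = 1000 \left(-6\right) = -6000$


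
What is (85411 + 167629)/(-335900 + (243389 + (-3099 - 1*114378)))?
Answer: -63260/52497 ≈ -1.2050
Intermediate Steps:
(85411 + 167629)/(-335900 + (243389 + (-3099 - 1*114378))) = 253040/(-335900 + (243389 + (-3099 - 114378))) = 253040/(-335900 + (243389 - 117477)) = 253040/(-335900 + 125912) = 253040/(-209988) = 253040*(-1/209988) = -63260/52497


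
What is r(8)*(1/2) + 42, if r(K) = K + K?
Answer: 50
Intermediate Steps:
r(K) = 2*K
r(8)*(1/2) + 42 = (2*8)*(1/2) + 42 = 16*(1*(½)) + 42 = 16*(½) + 42 = 8 + 42 = 50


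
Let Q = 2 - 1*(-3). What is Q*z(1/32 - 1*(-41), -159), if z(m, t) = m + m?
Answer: 6565/16 ≈ 410.31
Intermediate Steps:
z(m, t) = 2*m
Q = 5 (Q = 2 + 3 = 5)
Q*z(1/32 - 1*(-41), -159) = 5*(2*(1/32 - 1*(-41))) = 5*(2*(1/32 + 41)) = 5*(2*(1313/32)) = 5*(1313/16) = 6565/16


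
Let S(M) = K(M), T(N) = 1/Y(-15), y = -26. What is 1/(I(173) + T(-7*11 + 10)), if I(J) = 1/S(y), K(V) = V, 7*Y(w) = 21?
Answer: 78/23 ≈ 3.3913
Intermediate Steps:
Y(w) = 3 (Y(w) = (1/7)*21 = 3)
T(N) = 1/3
S(M) = M
I(J) = -1/26 (I(J) = 1/(-26) = -1/26)
1/(I(173) + T(-7*11 + 10)) = 1/(-1/26 + 1/3) = 1/(23/78) = 78/23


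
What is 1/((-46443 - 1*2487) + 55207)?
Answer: 1/6277 ≈ 0.00015931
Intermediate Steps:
1/((-46443 - 1*2487) + 55207) = 1/((-46443 - 2487) + 55207) = 1/(-48930 + 55207) = 1/6277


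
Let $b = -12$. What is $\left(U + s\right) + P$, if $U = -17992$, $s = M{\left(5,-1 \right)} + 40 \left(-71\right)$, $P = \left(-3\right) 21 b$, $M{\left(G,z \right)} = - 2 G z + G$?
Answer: $-20061$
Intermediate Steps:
$M{\left(G,z \right)} = G - 2 G z$ ($M{\left(G,z \right)} = - 2 G z + G = G - 2 G z$)
$P = 756$ ($P = \left(-3\right) 21 \left(-12\right) = \left(-63\right) \left(-12\right) = 756$)
$s = -2825$ ($s = 5 \left(1 - -2\right) + 40 \left(-71\right) = 5 \left(1 + 2\right) - 2840 = 5 \cdot 3 - 2840 = 15 - 2840 = -2825$)
$\left(U + s\right) + P = \left(-17992 - 2825\right) + 756 = -20817 + 756 = -20061$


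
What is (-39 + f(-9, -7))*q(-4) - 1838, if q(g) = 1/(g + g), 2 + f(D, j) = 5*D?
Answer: -7309/4 ≈ -1827.3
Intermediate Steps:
f(D, j) = -2 + 5*D
q(g) = 1/(2*g)
(-39 + f(-9, -7))*q(-4) - 1838 = (-39 + (-2 + 5*(-9)))*((1/2)/(-4)) - 1838 = (-39 + (-2 - 45))*((1/2)*(-1/4)) - 1838 = (-39 - 47)*(-1/8) - 1838 = -86*(-1/8) - 1838 = 43/4 - 1838 = -7309/4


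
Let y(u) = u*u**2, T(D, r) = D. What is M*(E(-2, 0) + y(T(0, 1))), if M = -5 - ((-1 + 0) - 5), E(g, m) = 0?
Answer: 0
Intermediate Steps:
M = 1 (M = -5 - (-1 - 5) = -5 - 1*(-6) = -5 + 6 = 1)
y(u) = u**3
M*(E(-2, 0) + y(T(0, 1))) = 1*(0 + 0**3) = 1*(0 + 0) = 1*0 = 0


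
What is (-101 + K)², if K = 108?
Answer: 49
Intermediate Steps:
(-101 + K)² = (-101 + 108)² = 7² = 49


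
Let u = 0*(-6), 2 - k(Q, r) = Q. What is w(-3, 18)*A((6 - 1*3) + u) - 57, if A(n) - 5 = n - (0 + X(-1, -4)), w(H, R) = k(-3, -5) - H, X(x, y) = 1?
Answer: -1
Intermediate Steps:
k(Q, r) = 2 - Q
w(H, R) = 5 - H (w(H, R) = (2 - 1*(-3)) - H = (2 + 3) - H = 5 - H)
u = 0
A(n) = 4 + n (A(n) = 5 + (n - (0 + 1)) = 5 + (n - 1*1) = 5 + (n - 1) = 5 + (-1 + n) = 4 + n)
w(-3, 18)*A((6 - 1*3) + u) - 57 = (5 - 1*(-3))*(4 + ((6 - 1*3) + 0)) - 57 = (5 + 3)*(4 + ((6 - 3) + 0)) - 57 = 8*(4 + (3 + 0)) - 57 = 8*(4 + 3) - 57 = 8*7 - 57 = 56 - 57 = -1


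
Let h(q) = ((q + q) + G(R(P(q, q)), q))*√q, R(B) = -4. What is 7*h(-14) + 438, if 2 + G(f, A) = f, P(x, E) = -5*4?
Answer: 438 - 238*I*√14 ≈ 438.0 - 890.51*I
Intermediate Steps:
P(x, E) = -20
G(f, A) = -2 + f
h(q) = √q*(-6 + 2*q) (h(q) = ((q + q) + (-2 - 4))*√q = (2*q - 6)*√q = (-6 + 2*q)*√q = √q*(-6 + 2*q))
7*h(-14) + 438 = 7*(2*√(-14)*(-3 - 14)) + 438 = 7*(2*(I*√14)*(-17)) + 438 = 7*(-34*I*√14) + 438 = -238*I*√14 + 438 = 438 - 238*I*√14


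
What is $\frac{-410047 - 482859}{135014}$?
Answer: $- \frac{446453}{67507} \approx -6.6134$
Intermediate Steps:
$\frac{-410047 - 482859}{135014} = \left(-892906\right) \frac{1}{135014} = - \frac{446453}{67507}$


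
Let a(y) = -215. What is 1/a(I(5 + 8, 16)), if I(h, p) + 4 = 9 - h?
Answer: -1/215 ≈ -0.0046512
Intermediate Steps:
I(h, p) = 5 - h (I(h, p) = -4 + (9 - h) = 5 - h)
1/a(I(5 + 8, 16)) = 1/(-215) = -1/215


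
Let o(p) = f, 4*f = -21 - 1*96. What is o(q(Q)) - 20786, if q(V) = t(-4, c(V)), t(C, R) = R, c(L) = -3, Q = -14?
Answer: -83261/4 ≈ -20815.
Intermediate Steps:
q(V) = -3
f = -117/4 (f = (-21 - 1*96)/4 = (-21 - 96)/4 = (1/4)*(-117) = -117/4 ≈ -29.250)
o(p) = -117/4
o(q(Q)) - 20786 = -117/4 - 20786 = -83261/4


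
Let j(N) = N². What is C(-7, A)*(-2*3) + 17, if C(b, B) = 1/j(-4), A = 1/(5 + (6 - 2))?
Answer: 133/8 ≈ 16.625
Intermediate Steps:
A = ⅑ (A = 1/(5 + 4) = 1/9 = ⅑ ≈ 0.11111)
C(b, B) = 1/16 (C(b, B) = 1/((-4)²) = 1/16)
C(-7, A)*(-2*3) + 17 = (-2*3)/16 + 17 = (1/16)*(-6) + 17 = -3/8 + 17 = 133/8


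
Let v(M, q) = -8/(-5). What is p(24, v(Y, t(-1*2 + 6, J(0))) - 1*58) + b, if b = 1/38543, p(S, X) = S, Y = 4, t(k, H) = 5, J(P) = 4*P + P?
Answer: 925033/38543 ≈ 24.000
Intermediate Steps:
J(P) = 5*P
v(M, q) = 8/5 (v(M, q) = -8*(-⅕) = 8/5)
b = 1/38543 ≈ 2.5945e-5
p(24, v(Y, t(-1*2 + 6, J(0))) - 1*58) + b = 24 + 1/38543 = 925033/38543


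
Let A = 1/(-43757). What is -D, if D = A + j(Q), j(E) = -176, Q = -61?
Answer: 7701233/43757 ≈ 176.00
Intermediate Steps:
A = -1/43757 ≈ -2.2853e-5
D = -7701233/43757 (D = -1/43757 - 176 = -7701233/43757 ≈ -176.00)
-D = -1*(-7701233/43757) = 7701233/43757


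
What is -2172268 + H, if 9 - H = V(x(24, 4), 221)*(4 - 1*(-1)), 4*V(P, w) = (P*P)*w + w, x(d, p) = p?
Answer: -8707821/4 ≈ -2.1770e+6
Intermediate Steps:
V(P, w) = w/4 + w*P²/4 (V(P, w) = ((P*P)*w + w)/4 = (P²*w + w)/4 = (w*P² + w)/4 = (w + w*P²)/4 = w/4 + w*P²/4)
H = -18749/4 (H = 9 - (¼)*221*(1 + 4²)*(4 - 1*(-1)) = 9 - (¼)*221*(1 + 16)*(4 + 1) = 9 - (¼)*221*17*5 = 9 - 3757*5/4 = 9 - 1*18785/4 = 9 - 18785/4 = -18749/4 ≈ -4687.3)
-2172268 + H = -2172268 - 18749/4 = -8707821/4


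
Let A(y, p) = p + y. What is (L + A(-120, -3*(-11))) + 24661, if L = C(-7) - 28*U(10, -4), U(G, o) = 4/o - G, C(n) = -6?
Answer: 24876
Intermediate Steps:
U(G, o) = -G + 4/o
L = 302 (L = -6 - 28*(-1*10 + 4/(-4)) = -6 - 28*(-10 + 4*(-¼)) = -6 - 28*(-10 - 1) = -6 - 28*(-11) = -6 + 308 = 302)
(L + A(-120, -3*(-11))) + 24661 = (302 + (-3*(-11) - 120)) + 24661 = (302 + (33 - 120)) + 24661 = (302 - 87) + 24661 = 215 + 24661 = 24876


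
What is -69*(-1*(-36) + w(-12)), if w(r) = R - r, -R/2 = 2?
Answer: -3036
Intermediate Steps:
R = -4 (R = -2*2 = -4)
w(r) = -4 - r
-69*(-1*(-36) + w(-12)) = -69*(-1*(-36) + (-4 - 1*(-12))) = -69*(36 + (-4 + 12)) = -69*(36 + 8) = -69*44 = -3036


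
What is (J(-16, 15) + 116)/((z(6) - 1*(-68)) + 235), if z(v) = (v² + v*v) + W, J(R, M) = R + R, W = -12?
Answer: 28/121 ≈ 0.23141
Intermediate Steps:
J(R, M) = 2*R
z(v) = -12 + 2*v² (z(v) = (v² + v*v) - 12 = (v² + v²) - 12 = 2*v² - 12 = -12 + 2*v²)
(J(-16, 15) + 116)/((z(6) - 1*(-68)) + 235) = (2*(-16) + 116)/(((-12 + 2*6²) - 1*(-68)) + 235) = (-32 + 116)/(((-12 + 2*36) + 68) + 235) = 84/(((-12 + 72) + 68) + 235) = 84/((60 + 68) + 235) = 84/(128 + 235) = 84/363 = 84*(1/363) = 28/121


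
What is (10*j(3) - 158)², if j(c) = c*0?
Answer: 24964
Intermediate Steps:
j(c) = 0
(10*j(3) - 158)² = (10*0 - 158)² = (0 - 158)² = (-158)² = 24964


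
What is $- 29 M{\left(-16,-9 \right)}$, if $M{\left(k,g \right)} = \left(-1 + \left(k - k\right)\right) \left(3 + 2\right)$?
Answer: $145$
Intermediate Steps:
$M{\left(k,g \right)} = -5$ ($M{\left(k,g \right)} = \left(-1 + 0\right) 5 = \left(-1\right) 5 = -5$)
$- 29 M{\left(-16,-9 \right)} = \left(-29\right) \left(-5\right) = 145$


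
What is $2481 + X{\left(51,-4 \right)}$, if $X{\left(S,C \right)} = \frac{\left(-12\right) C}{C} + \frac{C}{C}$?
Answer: $2470$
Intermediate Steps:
$X{\left(S,C \right)} = -11$ ($X{\left(S,C \right)} = -12 + 1 = -11$)
$2481 + X{\left(51,-4 \right)} = 2481 - 11 = 2470$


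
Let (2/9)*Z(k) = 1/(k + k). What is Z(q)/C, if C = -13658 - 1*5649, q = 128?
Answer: -9/9885184 ≈ -9.1045e-7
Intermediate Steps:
Z(k) = 9/(4*k) (Z(k) = 9/(2*(k + k)) = 9/(2*((2*k))) = 9*(1/(2*k))/2 = 9/(4*k))
C = -19307 (C = -13658 - 5649 = -19307)
Z(q)/C = ((9/4)/128)/(-19307) = ((9/4)*(1/128))*(-1/19307) = (9/512)*(-1/19307) = -9/9885184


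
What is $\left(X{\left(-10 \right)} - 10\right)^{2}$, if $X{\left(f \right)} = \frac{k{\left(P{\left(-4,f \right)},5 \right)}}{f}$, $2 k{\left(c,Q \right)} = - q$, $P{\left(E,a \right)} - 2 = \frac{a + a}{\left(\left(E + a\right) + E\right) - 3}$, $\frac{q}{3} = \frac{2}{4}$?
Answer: $\frac{157609}{1600} \approx 98.506$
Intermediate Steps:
$q = \frac{3}{2}$ ($q = 3 \cdot \frac{2}{4} = 3 \cdot 2 \cdot \frac{1}{4} = 3 \cdot \frac{1}{2} = \frac{3}{2} \approx 1.5$)
$P{\left(E,a \right)} = 2 + \frac{2 a}{-3 + a + 2 E}$ ($P{\left(E,a \right)} = 2 + \frac{a + a}{\left(\left(E + a\right) + E\right) - 3} = 2 + \frac{2 a}{\left(a + 2 E\right) - 3} = 2 + \frac{2 a}{-3 + a + 2 E}$)
$k{\left(c,Q \right)} = - \frac{3}{4}$ ($k{\left(c,Q \right)} = \frac{\left(-1\right) \frac{3}{2}}{2} = \frac{1}{2} \left(- \frac{3}{2}\right) = - \frac{3}{4}$)
$X{\left(f \right)} = - \frac{3}{4 f}$
$\left(X{\left(-10 \right)} - 10\right)^{2} = \left(- \frac{3}{4 \left(-10\right)} - 10\right)^{2} = \left(\left(- \frac{3}{4}\right) \left(- \frac{1}{10}\right) - 10\right)^{2} = \left(\frac{3}{40} - 10\right)^{2} = \left(- \frac{397}{40}\right)^{2} = \frac{157609}{1600}$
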